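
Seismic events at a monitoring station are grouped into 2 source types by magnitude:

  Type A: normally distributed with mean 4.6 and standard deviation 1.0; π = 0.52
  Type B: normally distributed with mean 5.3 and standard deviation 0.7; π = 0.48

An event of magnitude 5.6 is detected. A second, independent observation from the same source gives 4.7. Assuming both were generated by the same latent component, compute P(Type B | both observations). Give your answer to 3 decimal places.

0.664

By Bayes' theorem, P(k | x) = π_k f_k(x) / Σ_j π_j f_j(x).
Since both observations come from the same component, the likelihood for component k is f_k(x₁)·f_k(x₂).
  f_A = [(1/(1.0·√(2π)))·exp(−(5.6−4.6)²/(2·1.0²)) = 0.398942·exp(-0.50000) = 0.241971] × [0.396953] = 0.0960509
  f_B = [(1/(0.7·√(2π)))·exp(−(5.6−5.3)²/(2·0.7²)) = 0.569918·exp(-0.09184) = 0.51991] × [0.394707] = 0.205212
Prior × likelihood for each component:
  π_A·f_A = 0.52 × 0.0960509 = 0.0499465
  π_B·f_B = 0.48 × 0.205212 = 0.0985018
Sum: 0.0499465 + 0.0985018 = 0.148448
Responsibility of Type B: 0.0985018 / 0.148448 ≈ 0.664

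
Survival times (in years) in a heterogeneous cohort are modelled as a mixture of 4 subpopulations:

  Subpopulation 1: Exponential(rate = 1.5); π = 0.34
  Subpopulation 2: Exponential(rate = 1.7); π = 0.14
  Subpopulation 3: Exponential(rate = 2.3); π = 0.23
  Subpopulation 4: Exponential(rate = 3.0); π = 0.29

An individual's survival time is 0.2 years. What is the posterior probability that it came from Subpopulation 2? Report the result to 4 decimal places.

Apply Bayes' rule: the posterior for each component is proportional to its prior times its likelihood at x.
Component likelihoods at x = 0.2 years:
  L_1 = 1.5·e^(−1.5·0.2) = 1.5·e^(−0.3000) = 1.11123
  L_2 = 1.7·e^(−1.7·0.2) = 1.7·e^(−0.3400) = 1.21001
  L_3 = 2.3·e^(−2.3·0.2) = 2.3·e^(−0.4600) = 1.45195
  L_4 = 3.0·e^(−3.0·0.2) = 3.0·e^(−0.6000) = 1.64643
Weight by the priors:
  π_1·L_1 = 0.34 × 1.11123 = 0.377817
  π_2·L_2 = 0.14 × 1.21001 = 0.169401
  π_3·L_3 = 0.23 × 1.45195 = 0.333949
  π_4·L_4 = 0.29 × 1.64643 = 0.477466
Marginal: 0.377817 + 0.169401 + 0.333949 + 0.477466 = 1.35863
P(Subpopulation 2 | the observation) = 0.169401 / 1.35863 ≈ 0.1247

0.1247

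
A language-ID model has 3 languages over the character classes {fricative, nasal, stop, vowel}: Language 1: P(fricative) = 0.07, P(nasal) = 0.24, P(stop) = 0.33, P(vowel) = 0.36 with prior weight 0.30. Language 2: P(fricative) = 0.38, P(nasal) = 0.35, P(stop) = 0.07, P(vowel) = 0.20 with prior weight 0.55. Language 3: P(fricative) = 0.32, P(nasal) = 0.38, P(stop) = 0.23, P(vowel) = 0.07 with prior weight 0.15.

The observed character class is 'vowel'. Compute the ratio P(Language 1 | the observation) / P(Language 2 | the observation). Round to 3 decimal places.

0.982

Since P(k|x) ∝ P(Z=k) f_k(x), the posterior odds are P(Z=i) f_i(x) / (P(Z=j) f_j(x)).
Component likelihoods at x = 'vowel':
  L_1 = P(vowel | comp) = 0.36
  L_2 = P(vowel | comp) = 0.20
  L_3 = P(vowel | comp) = 0.07
Posterior odds = (P(Z=1)·L_1) / (P(Z=2)·L_2) = (0.30·0.36) / (0.55·0.2) = 0.108 / 0.11 ≈ 0.982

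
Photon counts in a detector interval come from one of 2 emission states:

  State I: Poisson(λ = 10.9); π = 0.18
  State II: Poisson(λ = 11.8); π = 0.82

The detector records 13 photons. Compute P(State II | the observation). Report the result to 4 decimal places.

By Bayes' theorem, P(k | x) = P(Z=k) f_k(x) / Σ_j P(Z=j) f_j(x).
Component likelihoods at x = 13 photons:
  L_I = e^(−10.9)·10.9^13/13! = 0.0908771
  L_II = e^(−11.8)·11.8^13/13! = 0.103636
Multiply by the mixture weights:
  P(Z=I)·L_I = 0.18 × 0.0908771 = 0.0163579
  P(Z=II)·L_II = 0.82 × 0.103636 = 0.0849816
Marginal: 0.0163579 + 0.0849816 = 0.101339
Responsibility of State II: 0.0849816 / 0.101339 ≈ 0.8386

0.8386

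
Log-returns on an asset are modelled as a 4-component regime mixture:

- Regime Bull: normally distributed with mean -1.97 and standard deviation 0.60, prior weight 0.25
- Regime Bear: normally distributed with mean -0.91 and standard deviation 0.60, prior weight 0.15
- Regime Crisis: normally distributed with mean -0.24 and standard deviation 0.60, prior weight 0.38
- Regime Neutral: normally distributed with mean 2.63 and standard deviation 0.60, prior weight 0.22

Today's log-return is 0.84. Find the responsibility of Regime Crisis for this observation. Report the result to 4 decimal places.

Apply Bayes' rule: the posterior for each component is proportional to its prior times its likelihood at x.
Normal densities:
  L_Bull = (1/(0.60·√(2π)))·exp(−(0.84−-1.97)²/(2·0.60²)) = 0.664904·exp(-10.96681) = 1.14798e-05
  L_Bear = (1/(0.60·√(2π)))·exp(−(0.84−-0.91)²/(2·0.60²)) = 0.664904·exp(-4.25347) = 0.00945147
  L_Crisis = (1/(0.60·√(2π)))·exp(−(0.84−-0.24)²/(2·0.60²)) = 0.664904·exp(-1.62000) = 0.131584
  L_Neutral = (1/(0.60·√(2π)))·exp(−(0.84−2.63)²/(2·0.60²)) = 0.664904·exp(-4.45014) = 0.00776405
Prior × likelihood for each component:
  π_Bull·L_Bull = 0.25 × 1.14798e-05 = 2.86996e-06
  π_Bear·L_Bear = 0.15 × 0.00945147 = 0.00141772
  π_Crisis·L_Crisis = 0.38 × 0.131584 = 0.0500018
  π_Neutral·L_Neutral = 0.22 × 0.00776405 = 0.00170809
Sum: 2.86996e-06 + 0.00141772 + 0.0500018 + 0.00170809 = 0.0531304
So the posterior for Regime Crisis is 0.0500018 / 0.0531304 ≈ 0.9411.

0.9411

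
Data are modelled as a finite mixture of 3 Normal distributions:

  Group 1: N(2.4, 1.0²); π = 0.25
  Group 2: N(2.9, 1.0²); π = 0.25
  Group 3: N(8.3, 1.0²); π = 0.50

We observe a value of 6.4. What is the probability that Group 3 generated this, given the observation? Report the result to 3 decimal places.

0.992

Apply Bayes' rule: the posterior for each component is proportional to its prior times its likelihood at x.
Normal densities:
  p_1 = (1/(1.0·√(2π)))·exp(−(6.4−2.4)²/(2·1.0²)) = 0.398942·exp(-8.00000) = 0.00013383
  p_2 = (1/(1.0·√(2π)))·exp(−(6.4−2.9)²/(2·1.0²)) = 0.398942·exp(-6.12500) = 0.000872683
  p_3 = (1/(1.0·√(2π)))·exp(−(6.4−8.3)²/(2·1.0²)) = 0.398942·exp(-1.80500) = 0.0656158
Prior × likelihood for each component:
  w_1·p_1 = 0.25 × 0.00013383 = 3.34576e-05
  w_2·p_2 = 0.25 × 0.000872683 = 0.000218171
  w_3·p_3 = 0.50 × 0.0656158 = 0.0328079
Marginal: 3.34576e-05 + 0.000218171 + 0.0328079 = 0.0330595
P(Group 3 | data) = 0.0328079 / 0.0330595 ≈ 0.992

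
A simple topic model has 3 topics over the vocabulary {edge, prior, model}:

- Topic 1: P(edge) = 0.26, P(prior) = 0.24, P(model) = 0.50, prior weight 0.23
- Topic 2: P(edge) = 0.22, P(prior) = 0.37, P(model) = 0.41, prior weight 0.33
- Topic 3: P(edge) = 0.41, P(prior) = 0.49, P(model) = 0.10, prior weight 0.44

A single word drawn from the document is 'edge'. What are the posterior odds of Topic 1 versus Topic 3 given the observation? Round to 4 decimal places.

Only the two components matter; the odds are (w_i f_i(x)) / (w_j f_j(x)).
Categorical probabilities:
  p_1 = P(edge | comp) = 0.26
  p_2 = P(edge | comp) = 0.22
  p_3 = P(edge | comp) = 0.41
0.0598 / 0.1804 ≈ 0.3315

0.3315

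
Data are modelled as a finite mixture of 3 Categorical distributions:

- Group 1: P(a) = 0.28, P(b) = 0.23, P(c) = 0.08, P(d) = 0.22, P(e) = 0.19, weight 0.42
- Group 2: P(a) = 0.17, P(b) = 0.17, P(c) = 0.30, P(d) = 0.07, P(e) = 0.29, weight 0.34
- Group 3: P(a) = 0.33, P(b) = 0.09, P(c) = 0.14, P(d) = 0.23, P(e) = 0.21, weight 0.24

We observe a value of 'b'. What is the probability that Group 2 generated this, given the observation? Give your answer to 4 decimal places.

The responsibility of component k is π_k f_k(x) divided by Σ_j π_j f_j(x).
Component likelihoods at x = 'b':
  f_1 = P(b | comp) = 0.23
  f_2 = P(b | comp) = 0.17
  f_3 = P(b | comp) = 0.09
Unnormalised posteriors:
  π_1·f_1 = 0.42 × 0.23 = 0.0966
  π_2·f_2 = 0.34 × 0.17 = 0.0578
  π_3·f_3 = 0.24 × 0.09 = 0.0216
Evidence: 0.0966 + 0.0578 + 0.0216 = 0.176
So the posterior for Group 2 is 0.0578 / 0.176 ≈ 0.3284.

0.3284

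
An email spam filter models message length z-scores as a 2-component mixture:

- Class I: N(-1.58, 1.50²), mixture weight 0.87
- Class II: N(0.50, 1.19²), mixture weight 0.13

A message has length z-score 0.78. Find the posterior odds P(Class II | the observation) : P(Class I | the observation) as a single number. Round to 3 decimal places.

Since P(k|x) ∝ π_k f_k(x), the posterior odds are π_i f_i(x) / (π_j f_j(x)).
Component likelihoods at x = 0.78:
  f_I = (1/(1.50·√(2π)))·exp(−(0.78−-1.58)²/(2·1.50²)) = 0.265962·exp(-1.23769) = 0.0771431
  f_II = (1/(1.19·√(2π)))·exp(−(0.78−0.50)²/(2·1.19²)) = 0.335246·exp(-0.02768) = 0.326093
Odds = (0.13/0.87) × (0.326093/0.0771431) = 0.149425 × 4.22711 ≈ 0.632

0.632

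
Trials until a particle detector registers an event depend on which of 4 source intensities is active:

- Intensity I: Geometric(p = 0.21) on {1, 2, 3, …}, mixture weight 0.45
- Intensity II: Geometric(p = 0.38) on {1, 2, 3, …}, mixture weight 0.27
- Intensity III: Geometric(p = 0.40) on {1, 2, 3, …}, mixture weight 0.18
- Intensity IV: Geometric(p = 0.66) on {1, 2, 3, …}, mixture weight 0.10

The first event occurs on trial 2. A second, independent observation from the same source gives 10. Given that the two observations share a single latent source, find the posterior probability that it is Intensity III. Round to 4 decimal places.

0.0731

P(component k | x) = π_k·f_k(x) / marginal(x), where marginal(x) = Σ_j π_j·f_j(x).
Since both observations come from the same component, the likelihood for component k is f_k(x₁)·f_k(x₂).
  p_I = [0.21·(1−0.21)^1 = 0.21·0.79 = 0.1659] × [0.0251688] = 0.00417551
  p_II = [0.38·(1−0.38)^1 = 0.38·0.62 = 0.2356] × [0.00514409] = 0.00121195
  p_III = [0.40·(1−0.40)^1 = 0.40·0.6 = 0.24] × [0.00403108] = 0.000967459
  p_IV = [0.66·(1−0.66)^1 = 0.66·0.34 = 0.2244] × [4.00732e-05] = 8.99243e-06
Multiply by the mixture weights:
  π_I·p_I = 0.45 × 0.00417551 = 0.00187898
  π_II·p_II = 0.27 × 0.00121195 = 0.000327226
  π_III·p_III = 0.18 × 0.000967459 = 0.000174143
  π_IV·p_IV = 0.10 × 8.99243e-06 = 8.99243e-07
Marginal: 0.00187898 + 0.000327226 + 0.000174143 + 8.99243e-07 = 0.00238125
So the posterior for Intensity III is 0.000174143 / 0.00238125 ≈ 0.0731.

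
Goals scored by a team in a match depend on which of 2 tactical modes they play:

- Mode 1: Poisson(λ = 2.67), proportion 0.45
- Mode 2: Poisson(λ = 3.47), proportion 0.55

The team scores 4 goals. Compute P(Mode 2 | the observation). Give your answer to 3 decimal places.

0.610

The responsibility of component k is w_k f_k(x) divided by Σ_j w_j f_j(x).
Component likelihoods at x = 4 goals:
  p_1 = 0.146645
  p_2 = 0.187977
Multiply by the mixture weights:
  w_1·p_1 = 0.45 × 0.146645 = 0.0659903
  w_2·p_2 = 0.55 × 0.187977 = 0.103387
Normaliser: 0.0659903 + 0.103387 = 0.169378
P(Mode 2 | 4 goals) ≈ 0.610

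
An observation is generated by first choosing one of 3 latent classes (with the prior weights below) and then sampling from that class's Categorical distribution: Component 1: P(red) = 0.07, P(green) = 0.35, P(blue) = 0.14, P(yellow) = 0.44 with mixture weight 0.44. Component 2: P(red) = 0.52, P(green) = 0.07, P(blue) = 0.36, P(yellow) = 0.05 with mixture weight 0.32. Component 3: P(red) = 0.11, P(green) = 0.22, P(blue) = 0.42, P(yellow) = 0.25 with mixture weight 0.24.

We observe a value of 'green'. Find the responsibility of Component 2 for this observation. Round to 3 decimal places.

P(component k | x) = w_k·f_k(x) / marginal(x), where marginal(x) = Σ_j w_j·f_j(x).
Component likelihoods at x = 'green':
  L_1 = P(green | comp) = 0.35
  L_2 = P(green | comp) = 0.07
  L_3 = P(green | comp) = 0.22
Multiply by the mixture weights:
  w_1·L_1 = 0.44 × 0.35 = 0.154
  w_2·L_2 = 0.32 × 0.07 = 0.0224
  w_3·L_3 = 0.24 × 0.22 = 0.0528
Normaliser: 0.154 + 0.0224 + 0.0528 = 0.2292
Responsibility of Component 2: 0.0224 / 0.2292 ≈ 0.098

0.098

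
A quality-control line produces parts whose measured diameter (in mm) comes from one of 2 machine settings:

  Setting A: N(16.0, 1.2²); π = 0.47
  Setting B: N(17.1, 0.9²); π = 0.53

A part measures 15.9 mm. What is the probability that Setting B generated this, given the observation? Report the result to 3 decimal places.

Apply Bayes' rule: the posterior for each component is proportional to its prior times its likelihood at x.
Evaluate each component's likelihood at the observed value:
  f_A = (1/(1.2·√(2π)))·exp(−(15.9−16.0)²/(2·1.2²)) = 0.332452·exp(-0.00347) = 0.3313
  f_B = (1/(0.9·√(2π)))·exp(−(15.9−17.1)²/(2·0.9²)) = 0.443269·exp(-0.88889) = 0.182233
Weight by the priors:
  w_A·f_A = 0.47 × 0.3313 = 0.155711
  w_B·f_B = 0.53 × 0.182233 = 0.0965837
Marginal: 0.155711 + 0.0965837 = 0.252295
P(Setting B | the observation) ≈ 0.383

0.383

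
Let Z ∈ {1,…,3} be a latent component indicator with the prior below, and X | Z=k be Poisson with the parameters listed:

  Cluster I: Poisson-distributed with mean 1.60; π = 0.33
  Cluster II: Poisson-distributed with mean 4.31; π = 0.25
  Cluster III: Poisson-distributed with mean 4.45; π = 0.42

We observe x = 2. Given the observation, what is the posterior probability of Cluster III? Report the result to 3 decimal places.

Apply Bayes' rule: the posterior for each component is proportional to its prior times its likelihood at x.
Poisson probabilities:
  L_I = 0.258428
  L_II = 0.124771
  L_III = 0.115632
Multiply by the mixture weights:
  w_I·L_I = 0.33 × 0.258428 = 0.0852811
  w_II·L_II = 0.25 × 0.124771 = 0.0311929
  w_III·L_III = 0.42 × 0.115632 = 0.0485656
Sum: 0.0852811 + 0.0311929 + 0.0485656 = 0.16504
Responsibility of Cluster III: 0.0485656 / 0.16504 ≈ 0.294

0.294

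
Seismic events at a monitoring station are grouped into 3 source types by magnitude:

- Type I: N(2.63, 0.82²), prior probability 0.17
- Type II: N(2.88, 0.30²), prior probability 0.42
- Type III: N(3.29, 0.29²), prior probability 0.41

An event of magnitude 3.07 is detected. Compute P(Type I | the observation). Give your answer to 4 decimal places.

Apply Bayes' rule: the posterior for each component is proportional to its prior times its likelihood at x.
Component likelihoods at x = 3.07:
  p_I = (1/(0.82·√(2π)))·exp(−(3.07−2.63)²/(2·0.82²)) = 0.486515·exp(-0.14396) = 0.421283
  p_II = (1/(0.30·√(2π)))·exp(−(3.07−2.88)²/(2·0.30²)) = 1.329808·exp(-0.20056) = 1.08815
  p_III = (1/(0.29·√(2π)))·exp(−(3.07−3.29)²/(2·0.29²)) = 1.375663·exp(-0.28775) = 1.03167
Prior × likelihood for each component:
  π_I·p_I = 0.17 × 0.421283 = 0.0716182
  π_II·p_II = 0.42 × 1.08815 = 0.457023
  π_III·p_III = 0.41 × 1.03167 = 0.422987
Evidence: 0.0716182 + 0.457023 + 0.422987 = 0.951628
P(Type I | data) ≈ 0.0753

0.0753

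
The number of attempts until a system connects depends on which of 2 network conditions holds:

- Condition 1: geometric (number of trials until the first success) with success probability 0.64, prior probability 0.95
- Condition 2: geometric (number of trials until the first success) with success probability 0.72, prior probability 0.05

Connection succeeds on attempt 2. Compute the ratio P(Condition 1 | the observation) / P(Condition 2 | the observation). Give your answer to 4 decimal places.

Since P(k|x) ∝ π_k f_k(x), the posterior odds are π_i f_i(x) / (π_j f_j(x)).
Component likelihoods at x = 2:
  f_1 = 0.2304
  f_2 = 0.2016
Posterior odds = (π_1·f_1) / (π_2·f_2) = (0.95·0.2304) / (0.05·0.2016) = 0.21888 / 0.01008 ≈ 21.7143

21.7143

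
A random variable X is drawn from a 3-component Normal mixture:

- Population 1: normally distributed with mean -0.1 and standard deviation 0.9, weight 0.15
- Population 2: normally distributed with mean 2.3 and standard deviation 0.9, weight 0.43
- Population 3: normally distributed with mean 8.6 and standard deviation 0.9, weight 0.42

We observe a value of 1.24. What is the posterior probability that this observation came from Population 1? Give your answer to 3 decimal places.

The responsibility of component k is π_k f_k(x) divided by Σ_j π_j f_j(x).
Normal densities:
  p_1 = 0.146318
  p_2 = 0.221539
  p_3 = 1.33266e-15
Prior × likelihood for each component:
  π_1·p_1 = 0.15 × 0.146318 = 0.0219477
  π_2·p_2 = 0.43 × 0.221539 = 0.0952616
  π_3·p_3 = 0.42 × 1.33266e-15 = 5.59715e-16
Denominator: 0.0219477 + 0.0952616 + 5.59715e-16 = 0.117209
P(Population 1 | the observation) ≈ 0.187

0.187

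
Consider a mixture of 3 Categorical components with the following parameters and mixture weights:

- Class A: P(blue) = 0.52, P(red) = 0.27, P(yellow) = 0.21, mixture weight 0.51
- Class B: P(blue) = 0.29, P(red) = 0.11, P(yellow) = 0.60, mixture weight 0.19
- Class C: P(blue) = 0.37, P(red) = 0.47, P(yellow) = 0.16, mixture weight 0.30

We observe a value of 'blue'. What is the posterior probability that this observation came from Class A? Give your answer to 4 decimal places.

The responsibility of component k is π_k f_k(x) divided by Σ_j π_j f_j(x).
Evaluate each component's likelihood at the observed value:
  L_A = 0.52
  L_B = 0.29
  L_C = 0.37
Unnormalised posteriors:
  π_A·L_A = 0.51 × 0.52 = 0.2652
  π_B·L_B = 0.19 × 0.29 = 0.0551
  π_C·L_C = 0.30 × 0.37 = 0.111
Denominator: 0.2652 + 0.0551 + 0.111 = 0.4313
P(Class A | the observation) ≈ 0.6149

0.6149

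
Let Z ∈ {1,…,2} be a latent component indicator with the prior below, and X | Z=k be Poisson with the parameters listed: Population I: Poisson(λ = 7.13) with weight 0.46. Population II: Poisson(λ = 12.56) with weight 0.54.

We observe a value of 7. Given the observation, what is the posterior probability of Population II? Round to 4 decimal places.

By Bayes' theorem, P(k | x) = π_k f_k(x) / Σ_j π_j f_j(x).
Poisson probabilities:
  L_I = e^(−7.13)·7.13^7/7! = 0.148825
  L_II = e^(−12.56)·12.56^7/7! = 0.0343367
Prior × likelihood for each component:
  π_I·L_I = 0.46 × 0.148825 = 0.0684596
  π_II·L_II = 0.54 × 0.0343367 = 0.0185418
Denominator: 0.0684596 + 0.0185418 = 0.0870014
So the posterior for Population II is 0.0185418 / 0.0870014 ≈ 0.2131.

0.2131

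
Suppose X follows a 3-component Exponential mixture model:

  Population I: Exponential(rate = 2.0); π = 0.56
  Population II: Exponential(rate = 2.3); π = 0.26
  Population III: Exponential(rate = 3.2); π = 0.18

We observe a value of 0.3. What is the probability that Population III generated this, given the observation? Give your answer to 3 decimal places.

0.194

Apply Bayes' rule: the posterior for each component is proportional to its prior times its likelihood at x.
Exponential densities:
  L_I = 2.0·e^(−2.0·0.3) = 2.0·e^(−0.6000) = 1.09762
  L_II = 2.3·e^(−2.3·0.3) = 2.3·e^(−0.6900) = 1.15362
  L_III = 3.2·e^(−3.2·0.3) = 3.2·e^(−0.9600) = 1.22526
Unnormalised posteriors:
  P(Z=I)·L_I = 0.56 × 1.09762 = 0.614669
  P(Z=II)·L_II = 0.26 × 1.15362 = 0.299942
  P(Z=III)·L_III = 0.18 × 1.22526 = 0.220546
Denominator: 0.614669 + 0.299942 + 0.220546 = 1.13516
Responsibility of Population III: 0.220546 / 1.13516 ≈ 0.194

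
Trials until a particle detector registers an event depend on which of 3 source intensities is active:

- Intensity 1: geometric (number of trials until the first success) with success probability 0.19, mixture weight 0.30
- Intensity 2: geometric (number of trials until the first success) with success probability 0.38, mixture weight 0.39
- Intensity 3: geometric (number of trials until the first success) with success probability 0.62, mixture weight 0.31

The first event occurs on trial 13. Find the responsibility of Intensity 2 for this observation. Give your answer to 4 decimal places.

0.0951

The responsibility of component k is P(Z=k) f_k(x) divided by Σ_j P(Z=j) f_j(x).
Component likelihoods at x = 13:
  f_1 = 0.19·(1−0.19)^12 = 0.19·0.0797664 = 0.0151556
  f_2 = 0.38·(1−0.38)^12 = 0.38·0.00322627 = 0.00122598
  f_3 = 0.62·(1−0.62)^12 = 0.62·9.06574e-06 = 5.62076e-06
Weight by the priors:
  P(Z=1)·f_1 = 0.30 × 0.0151556 = 0.00454669
  P(Z=2)·f_2 = 0.39 × 0.00122598 = 0.000478133
  P(Z=3)·f_3 = 0.31 × 5.62076e-06 = 1.74243e-06
Denominator: 0.00454669 + 0.000478133 + 1.74243e-06 = 0.00502656
Responsibility of Intensity 2: 0.000478133 / 0.00502656 ≈ 0.0951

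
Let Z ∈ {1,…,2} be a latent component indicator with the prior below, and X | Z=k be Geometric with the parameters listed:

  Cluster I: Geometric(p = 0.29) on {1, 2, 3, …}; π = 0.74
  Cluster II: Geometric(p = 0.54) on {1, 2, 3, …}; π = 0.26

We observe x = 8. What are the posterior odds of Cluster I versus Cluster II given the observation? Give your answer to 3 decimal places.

Since P(k|x) ∝ π_k f_k(x), the posterior odds are π_i f_i(x) / (π_j f_j(x)).
Component likelihoods at x = 8:
  f_I = 0.29·(1−0.29)^7 = 0.29·0.0909512 = 0.0263758
  f_II = 0.54·(1−0.54)^7 = 0.54·0.00435818 = 0.00235342
Odds = (0.74/0.26) × (0.0263758/0.00235342) = 2.84615 × 11.2075 ≈ 31.898

31.898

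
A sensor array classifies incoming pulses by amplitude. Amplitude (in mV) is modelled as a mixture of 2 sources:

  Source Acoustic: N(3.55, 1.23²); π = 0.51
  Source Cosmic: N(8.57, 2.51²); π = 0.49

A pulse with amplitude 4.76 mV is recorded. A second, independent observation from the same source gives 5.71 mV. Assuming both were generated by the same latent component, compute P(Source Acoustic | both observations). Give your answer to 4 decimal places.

0.7759

The responsibility of component k is w_k f_k(x) divided by Σ_j w_j f_j(x).
Since both observations come from the same component, the likelihood for component k is f_k(x₁)·f_k(x₂).
  f_Acoustic = [(1/(1.23·√(2π)))·exp(−(4.76−3.55)²/(2·1.23²)) = 0.324343·exp(-0.48387) = 0.199923] × [0.0693984] = 0.0138743
  f_Cosmic = [(1/(2.51·√(2π)))·exp(−(4.76−8.57)²/(2·2.51²)) = 0.158941·exp(-1.15205) = 0.0502234] × [0.0830439] = 0.00417075
Weight by the priors:
  w_Acoustic·f_Acoustic = 0.51 × 0.0138743 = 0.0070759
  w_Cosmic·f_Cosmic = 0.49 × 0.00417075 = 0.00204367
Evidence: 0.0070759 + 0.00204367 = 0.00911956
P(Source Acoustic | x₁,x₂) = 0.0070759 / 0.00911956 ≈ 0.7759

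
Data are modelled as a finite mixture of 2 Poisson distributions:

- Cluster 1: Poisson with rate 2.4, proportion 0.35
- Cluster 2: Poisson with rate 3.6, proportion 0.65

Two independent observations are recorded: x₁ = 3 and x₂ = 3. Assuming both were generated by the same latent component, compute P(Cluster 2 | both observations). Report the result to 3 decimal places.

0.657

P(component k | x) = π_k·f_k(x) / marginal(x), where marginal(x) = Σ_j π_j·f_j(x).
Since both observations come from the same component, the likelihood for component k is f_k(x₁)·f_k(x₂).
  p_1 = [e^(−2.4)·2.4^3/3! = 0.209014] × [0.209014] = 0.0436869
  p_2 = [e^(−3.6)·3.6^3/3! = 0.212469] × [0.212469] = 0.0451432
Unnormalised posteriors:
  π_1·p_1 = 0.35 × 0.0436869 = 0.0152904
  π_2·p_2 = 0.65 × 0.0451432 = 0.0293431
Marginal: 0.0152904 + 0.0293431 = 0.0446335
P(Cluster 2 | x₁,x₂) = 0.0293431 / 0.0446335 ≈ 0.657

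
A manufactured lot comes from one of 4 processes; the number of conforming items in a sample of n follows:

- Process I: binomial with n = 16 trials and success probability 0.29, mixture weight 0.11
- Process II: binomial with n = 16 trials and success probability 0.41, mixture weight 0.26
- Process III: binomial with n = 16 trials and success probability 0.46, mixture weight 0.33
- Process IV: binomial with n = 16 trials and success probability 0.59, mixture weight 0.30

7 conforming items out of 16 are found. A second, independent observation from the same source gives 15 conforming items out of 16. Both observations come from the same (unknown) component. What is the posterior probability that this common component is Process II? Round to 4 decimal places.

By Bayes' theorem, P(k | x) = w_k f_k(x) / Σ_j w_j f_j(x).
Since both observations come from the same component, the likelihood for component k is f_k(x₁)·f_k(x₂).
  p_I = [C(16,7)·0.29^7·0.71^9 = 11440·0.000172499·0.0458485 = 0.0904768] × [9.80276e-08] = 8.86922e-09
  p_II = [C(16,7)·0.41^7·0.59^9 = 11440·0.00194754·0.008663 = 0.193011] × [1.46801e-05] = 2.83342e-06
  p_III = [C(16,7)·0.46^7·0.54^9 = 11440·0.00435818·0.00390431 = 0.194659] × [7.54886e-05] = 1.46945e-05
  p_IV = [C(16,7)·0.59^7·0.41^9 = 11440·0.0248865·0.000327382 = 0.0932062] × [0.00239709] = 0.000223423
Multiply by the mixture weights:
  w_I·p_I = 0.11 × 8.86922e-09 = 9.75614e-10
  w_II·p_II = 0.26 × 2.83342e-06 = 7.36689e-07
  w_III·p_III = 0.33 × 1.46945e-05 = 4.8492e-06
  w_IV·p_IV = 0.30 × 0.000223423 = 6.7027e-05
Normaliser: 9.75614e-10 + 7.36689e-07 + 4.8492e-06 + 6.7027e-05 = 7.26139e-05
P(Process II | data) ≈ 0.0101

0.0101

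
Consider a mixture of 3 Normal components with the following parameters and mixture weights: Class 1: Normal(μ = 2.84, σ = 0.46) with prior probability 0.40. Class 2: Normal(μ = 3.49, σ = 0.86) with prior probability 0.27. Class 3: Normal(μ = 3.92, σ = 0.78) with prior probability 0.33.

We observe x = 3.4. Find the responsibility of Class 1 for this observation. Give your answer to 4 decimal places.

0.3890

Apply Bayes' rule: the posterior for each component is proportional to its prior times its likelihood at x.
Component likelihoods at x = 3.4:
  L_1 = 0.413362
  L_2 = 0.461353
  L_3 = 0.409549
Multiply by the mixture weights:
  π_1·L_1 = 0.40 × 0.413362 = 0.165345
  π_2·L_2 = 0.27 × 0.461353 = 0.124565
  π_3·L_3 = 0.33 × 0.409549 = 0.135151
Normaliser: 0.165345 + 0.124565 + 0.135151 = 0.425061
P(Class 1 | the observation) ≈ 0.3890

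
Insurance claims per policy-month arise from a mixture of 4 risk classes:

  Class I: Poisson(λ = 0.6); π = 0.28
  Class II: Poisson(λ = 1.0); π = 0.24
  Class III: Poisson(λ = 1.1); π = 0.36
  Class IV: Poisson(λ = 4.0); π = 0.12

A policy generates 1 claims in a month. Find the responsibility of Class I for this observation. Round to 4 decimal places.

0.2871

Apply Bayes' rule: the posterior for each component is proportional to its prior times its likelihood at x.
Evaluate each component's likelihood at the observed value:
  f_I = e^(−0.6)·0.6^1/1! = 0.329287
  f_II = e^(−1.0)·1.0^1/1! = 0.367879
  f_III = e^(−1.1)·1.1^1/1! = 0.366158
  f_IV = e^(−4.0)·4.0^1/1! = 0.0732626
Weight by the priors:
  P(Z=I)·f_I = 0.28 × 0.329287 = 0.0922004
  P(Z=II)·f_II = 0.24 × 0.367879 = 0.0882911
  P(Z=III)·f_III = 0.36 × 0.366158 = 0.131817
  P(Z=IV)·f_IV = 0.12 × 0.0732626 = 0.00879151
Marginal: 0.0922004 + 0.0882911 + 0.131817 + 0.00879151 = 0.3211
So the posterior for Class I is 0.0922004 / 0.3211 ≈ 0.2871.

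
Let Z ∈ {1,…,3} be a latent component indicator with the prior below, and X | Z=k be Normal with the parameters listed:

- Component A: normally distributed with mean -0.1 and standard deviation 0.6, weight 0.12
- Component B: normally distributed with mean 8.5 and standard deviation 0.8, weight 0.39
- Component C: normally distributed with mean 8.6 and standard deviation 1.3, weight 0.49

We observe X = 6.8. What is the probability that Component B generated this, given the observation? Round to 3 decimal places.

0.261

P(component k | x) = π_k·f_k(x) / marginal(x), where marginal(x) = Σ_j π_j·f_j(x).
Component likelihoods at x = 6.8:
  p_A = (1/(0.6·√(2π)))·exp(−(6.8−-0.1)²/(2·0.6²)) = 0.664904·exp(-66.12500) = 1.27361e-29
  p_B = (1/(0.8·√(2π)))·exp(−(6.8−8.5)²/(2·0.8²)) = 0.498678·exp(-2.25781) = 0.0521512
  p_C = (1/(1.3·√(2π)))·exp(−(6.8−8.6)²/(2·1.3²)) = 0.306879·exp(-0.95858) = 0.117669
Prior × likelihood for each component:
  π_A·p_A = 0.12 × 1.27361e-29 = 1.52833e-30
  π_B·p_B = 0.39 × 0.0521512 = 0.020339
  π_C·p_C = 0.49 × 0.117669 = 0.0576576
Marginal: 1.52833e-30 + 0.020339 + 0.0576576 = 0.0779966
P(Component B | the observation) ≈ 0.261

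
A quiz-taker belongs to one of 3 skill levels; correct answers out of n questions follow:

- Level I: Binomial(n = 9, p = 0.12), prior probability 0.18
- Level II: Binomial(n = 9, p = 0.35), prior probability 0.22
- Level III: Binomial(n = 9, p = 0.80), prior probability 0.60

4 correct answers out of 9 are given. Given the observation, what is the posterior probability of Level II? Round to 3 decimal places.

0.796

The responsibility of component k is P(Z=k) f_k(x) divided by Σ_j P(Z=j) f_j(x).
Evaluate each component's likelihood at the observed value:
  L_I = 0.0137882
  L_II = 0.219386
  L_III = 0.0165151
Prior × likelihood for each component:
  P(Z=I)·L_I = 0.18 × 0.0137882 = 0.00248188
  P(Z=II)·L_II = 0.22 × 0.219386 = 0.048265
  P(Z=III)·L_III = 0.60 × 0.0165151 = 0.00990904
Normaliser: 0.00248188 + 0.048265 + 0.00990904 = 0.0606559
Responsibility of Level II: 0.048265 / 0.0606559 ≈ 0.796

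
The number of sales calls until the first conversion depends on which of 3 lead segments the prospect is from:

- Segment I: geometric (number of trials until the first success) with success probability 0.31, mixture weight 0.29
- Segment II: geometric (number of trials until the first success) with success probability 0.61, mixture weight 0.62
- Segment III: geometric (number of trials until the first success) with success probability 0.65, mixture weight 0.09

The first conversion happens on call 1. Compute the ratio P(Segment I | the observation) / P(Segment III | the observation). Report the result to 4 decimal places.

1.5368

The posterior odds equal the prior odds times the likelihood ratio: (π_i/π_j)·(f_i(x)/f_j(x)).
Evaluate each component's likelihood at the observed value:
  L_I = 0.31·(1−0.31)^0 = 0.31·1 = 0.31
  L_II = 0.61·(1−0.61)^0 = 0.61·1 = 0.61
  L_III = 0.65·(1−0.65)^0 = 0.65·1 = 0.65
0.0899 / 0.0585 ≈ 1.5368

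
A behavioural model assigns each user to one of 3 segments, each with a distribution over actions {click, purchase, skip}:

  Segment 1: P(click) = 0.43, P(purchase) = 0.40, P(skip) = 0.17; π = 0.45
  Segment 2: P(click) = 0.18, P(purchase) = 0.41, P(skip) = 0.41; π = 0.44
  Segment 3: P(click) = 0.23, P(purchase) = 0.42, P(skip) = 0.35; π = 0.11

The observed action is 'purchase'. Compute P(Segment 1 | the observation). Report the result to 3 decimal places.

0.443

P(component k | x) = π_k·f_k(x) / marginal(x), where marginal(x) = Σ_j π_j·f_j(x).
Component likelihoods at x = 'purchase':
  f_1 = P(purchase | comp) = 0.40
  f_2 = P(purchase | comp) = 0.41
  f_3 = P(purchase | comp) = 0.42
Multiply by the mixture weights:
  π_1·f_1 = 0.45 × 0.4 = 0.18
  π_2·f_2 = 0.44 × 0.41 = 0.1804
  π_3·f_3 = 0.11 × 0.42 = 0.0462
Marginal: 0.18 + 0.1804 + 0.0462 = 0.4066
P(Segment 1 | data) ≈ 0.443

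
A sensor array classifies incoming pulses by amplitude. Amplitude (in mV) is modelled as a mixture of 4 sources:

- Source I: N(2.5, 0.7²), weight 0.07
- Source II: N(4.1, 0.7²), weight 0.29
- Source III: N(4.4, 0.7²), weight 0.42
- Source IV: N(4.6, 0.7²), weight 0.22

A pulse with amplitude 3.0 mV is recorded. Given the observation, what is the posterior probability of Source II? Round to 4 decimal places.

P(component k | x) = π_k·f_k(x) / marginal(x), where marginal(x) = Σ_j π_j·f_j(x).
Normal densities:
  L_I = 0.441593
  L_II = 0.165803
  L_III = 0.07713
  L_IV = 0.0418147
Unnormalised posteriors:
  π_I·L_I = 0.07 × 0.441593 = 0.0309115
  π_II·L_II = 0.29 × 0.165803 = 0.0480827
  π_III·L_III = 0.42 × 0.07713 = 0.0323946
  π_IV·L_IV = 0.22 × 0.0418147 = 0.00919922
Marginal: 0.0309115 + 0.0480827 + 0.0323946 + 0.00919922 = 0.120588
So the posterior for Source II is 0.0480827 / 0.120588 ≈ 0.3987.

0.3987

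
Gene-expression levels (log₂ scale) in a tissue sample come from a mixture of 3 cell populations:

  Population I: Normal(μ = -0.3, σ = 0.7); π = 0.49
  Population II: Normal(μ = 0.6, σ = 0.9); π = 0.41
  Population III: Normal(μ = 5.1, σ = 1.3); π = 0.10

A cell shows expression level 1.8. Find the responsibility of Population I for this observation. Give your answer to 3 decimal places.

The responsibility of component k is π_k f_k(x) divided by Σ_j π_j f_j(x).
Component likelihoods at x = 1.8:
  L_I = 0.00633121
  L_II = 0.182233
  L_III = 0.0122382
Unnormalised posteriors:
  π_I·L_I = 0.49 × 0.00633121 = 0.00310229
  π_II·L_II = 0.41 × 0.182233 = 0.0747157
  π_III·L_III = 0.10 × 0.0122382 = 0.00122382
Evidence: 0.00310229 + 0.0747157 + 0.00122382 = 0.0790418
So the posterior for Population I is 0.00310229 / 0.0790418 ≈ 0.039.

0.039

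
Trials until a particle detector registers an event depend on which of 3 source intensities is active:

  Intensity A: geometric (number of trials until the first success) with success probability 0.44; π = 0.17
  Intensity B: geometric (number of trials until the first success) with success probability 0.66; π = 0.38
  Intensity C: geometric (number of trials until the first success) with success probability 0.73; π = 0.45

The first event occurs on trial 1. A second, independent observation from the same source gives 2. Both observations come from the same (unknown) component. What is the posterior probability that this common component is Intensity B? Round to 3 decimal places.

0.404

P(component k | x) = π_k·f_k(x) / marginal(x), where marginal(x) = Σ_j π_j·f_j(x).
Since both observations come from the same component, the likelihood for component k is f_k(x₁)·f_k(x₂).
  p_A = [0.44] × [0.2464] = 0.108416
  p_B = [0.66] × [0.2244] = 0.148104
  p_C = [0.73] × [0.1971] = 0.143883
Weight by the priors:
  π_A·p_A = 0.17 × 0.108416 = 0.0184307
  π_B·p_B = 0.38 × 0.148104 = 0.0562795
  π_C·p_C = 0.45 × 0.143883 = 0.0647473
Evidence: 0.0184307 + 0.0562795 + 0.0647473 = 0.139458
P(Intensity B | x) ≈ 0.404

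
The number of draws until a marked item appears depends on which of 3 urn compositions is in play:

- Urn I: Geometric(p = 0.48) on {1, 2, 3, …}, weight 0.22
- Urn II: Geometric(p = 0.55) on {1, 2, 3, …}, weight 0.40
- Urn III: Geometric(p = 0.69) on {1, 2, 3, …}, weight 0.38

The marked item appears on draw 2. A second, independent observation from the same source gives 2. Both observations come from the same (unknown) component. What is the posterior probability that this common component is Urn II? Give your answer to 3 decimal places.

The responsibility of component k is P(Z=k) f_k(x) divided by Σ_j P(Z=j) f_j(x).
Since both observations come from the same component, the likelihood for component k is f_k(x₁)·f_k(x₂).
  f_I = [0.2496] × [0.2496] = 0.0623002
  f_II = [0.2475] × [0.2475] = 0.0612562
  f_III = [0.2139] × [0.2139] = 0.0457532
Prior × likelihood for each component:
  P(Z=I)·f_I = 0.22 × 0.0623002 = 0.013706
  P(Z=II)·f_II = 0.40 × 0.0612562 = 0.0245025
  P(Z=III)·f_III = 0.38 × 0.0457532 = 0.0173862
Sum: 0.013706 + 0.0245025 + 0.0173862 = 0.0555948
Responsibility of Urn II: 0.0245025 / 0.0555948 ≈ 0.441

0.441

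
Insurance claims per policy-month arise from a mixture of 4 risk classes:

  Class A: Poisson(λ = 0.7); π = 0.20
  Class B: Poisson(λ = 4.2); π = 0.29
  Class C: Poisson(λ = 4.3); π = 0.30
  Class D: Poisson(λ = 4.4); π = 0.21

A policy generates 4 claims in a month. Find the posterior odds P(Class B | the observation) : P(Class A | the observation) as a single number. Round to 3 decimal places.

56.747

Posterior odds = (π_i f_i(x)) / (π_j f_j(x)); the normalising sum cancels.
Evaluate each component's likelihood at the observed value:
  L_A = 0.00496792
  L_B = 0.194424
  L_C = 0.193284
  L_D = 0.191736
0.0563829 / 0.000993584 ≈ 56.747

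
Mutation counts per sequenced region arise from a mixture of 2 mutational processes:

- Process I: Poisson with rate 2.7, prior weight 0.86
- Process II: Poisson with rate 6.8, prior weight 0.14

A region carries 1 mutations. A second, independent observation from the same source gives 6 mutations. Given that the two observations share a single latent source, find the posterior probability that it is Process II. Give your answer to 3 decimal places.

0.028

Apply Bayes' rule: the posterior for each component is proportional to its prior times its likelihood at x.
Since both observations come from the same component, the likelihood for component k is f_k(x₁)·f_k(x₂).
  L_I = [e^(−2.7)·2.7^1/1! = 0.181455] × [0.0361622] = 0.00656181
  L_II = [e^(−6.8)·6.8^1/1! = 0.00757367] × [0.152939] = 0.00115831
Prior × likelihood for each component:
  P(Z=I)·L_I = 0.86 × 0.00656181 = 0.00564316
  P(Z=II)·L_II = 0.14 × 0.00115831 = 0.000162163
Marginal: 0.00564316 + 0.000162163 = 0.00580532
Responsibility of Process II: 0.000162163 / 0.00580532 ≈ 0.028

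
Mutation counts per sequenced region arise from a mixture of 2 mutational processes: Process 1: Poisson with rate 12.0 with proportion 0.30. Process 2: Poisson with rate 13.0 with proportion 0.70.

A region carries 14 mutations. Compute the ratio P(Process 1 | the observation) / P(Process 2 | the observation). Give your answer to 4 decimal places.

Posterior odds = (π_i f_i(x)) / (π_j f_j(x)); the normalising sum cancels.
Evaluate each component's likelihood at the observed value:
  p_1 = 0.0904889
  p_2 = 0.102087
0.0271467 / 0.0714609 ≈ 0.3799

0.3799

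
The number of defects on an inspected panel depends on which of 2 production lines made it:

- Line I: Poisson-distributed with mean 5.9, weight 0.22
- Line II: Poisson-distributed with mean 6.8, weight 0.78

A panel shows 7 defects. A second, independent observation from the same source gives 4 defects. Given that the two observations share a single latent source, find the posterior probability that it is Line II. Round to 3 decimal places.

0.736

The responsibility of component k is π_k f_k(x) divided by Σ_j π_j f_j(x).
Since both observations come from the same component, the likelihood for component k is f_k(x₁)·f_k(x₂).
  L_I = [0.135268] × [0.138312] = 0.0187092
  L_II = [0.148569] × [0.0992252] = 0.0147418
Prior × likelihood for each component:
  π_I·L_I = 0.22 × 0.0187092 = 0.00411603
  π_II·L_II = 0.78 × 0.0147418 = 0.0114986
Marginal: 0.00411603 + 0.0114986 = 0.0156147
P(Line II | x₁,x₂) = 0.0114986 / 0.0156147 ≈ 0.736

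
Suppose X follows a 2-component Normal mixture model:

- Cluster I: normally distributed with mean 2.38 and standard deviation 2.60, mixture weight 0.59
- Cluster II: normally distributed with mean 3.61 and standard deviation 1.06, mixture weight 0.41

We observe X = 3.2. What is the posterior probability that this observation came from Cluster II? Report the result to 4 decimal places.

By Bayes' theorem, P(k | x) = w_k f_k(x) / Σ_j w_j f_j(x).
Normal densities:
  f_I = (1/(2.60·√(2π)))·exp(−(3.2−2.38)²/(2·2.60²)) = 0.153439·exp(-0.04973) = 0.145995
  f_II = (1/(1.06·√(2π)))·exp(−(3.2−3.61)²/(2·1.06²)) = 0.376361·exp(-0.07480) = 0.349235
Prior × likelihood for each component:
  w_I·f_I = 0.59 × 0.145995 = 0.086137
  w_II·f_II = 0.41 × 0.349235 = 0.143186
Normaliser: 0.086137 + 0.143186 = 0.229323
P(Cluster II | 3.2) ≈ 0.6244

0.6244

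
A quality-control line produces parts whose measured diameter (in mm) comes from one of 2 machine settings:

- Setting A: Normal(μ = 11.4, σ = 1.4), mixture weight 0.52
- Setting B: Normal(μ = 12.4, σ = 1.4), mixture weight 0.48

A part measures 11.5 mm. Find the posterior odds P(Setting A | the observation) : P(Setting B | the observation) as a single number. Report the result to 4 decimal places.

The posterior odds equal the prior odds times the likelihood ratio: (P(Z=i)/P(Z=j))·(f_i(x)/f_j(x)).
Component likelihoods at x = 11.5 mm:
  L_A = (1/(1.4·√(2π)))·exp(−(11.5−11.4)²/(2·1.4²)) = 0.284959·exp(-0.00255) = 0.284233
  L_B = (1/(1.4·√(2π)))·exp(−(11.5−12.4)²/(2·1.4²)) = 0.284959·exp(-0.20663) = 0.231762
0.147801 / 0.111246 ≈ 1.3286

1.3286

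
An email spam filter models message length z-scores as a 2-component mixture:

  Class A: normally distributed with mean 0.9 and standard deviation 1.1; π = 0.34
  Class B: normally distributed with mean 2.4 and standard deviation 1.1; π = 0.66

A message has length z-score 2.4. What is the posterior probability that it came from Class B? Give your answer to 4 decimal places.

By Bayes' theorem, P(k | x) = π_k f_k(x) / Σ_j π_j f_j(x).
Normal densities:
  L_A = (1/(1.1·√(2π)))·exp(−(2.4−0.9)²/(2·1.1²)) = 0.362675·exp(-0.92975) = 0.14313
  L_B = (1/(1.1·√(2π)))·exp(−(2.4−2.4)²/(2·1.1²)) = 0.362675·exp(-0.00000) = 0.362675
Multiply by the mixture weights:
  π_A·L_A = 0.34 × 0.14313 = 0.0486643
  π_B·L_B = 0.66 × 0.362675 = 0.239365
Sum: 0.0486643 + 0.239365 = 0.28803
So the posterior for Class B is 0.239365 / 0.28803 ≈ 0.8310.

0.8310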